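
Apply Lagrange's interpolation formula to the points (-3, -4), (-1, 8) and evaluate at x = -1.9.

Lagrange interpolation formula:
P(x) = Σ yᵢ × Lᵢ(x)
where Lᵢ(x) = Π_{j≠i} (x - xⱼ)/(xᵢ - xⱼ)

L_0(-1.9) = (-1.9 - (-1))/(-3 - (-1)) = 0.450000
L_1(-1.9) = (-1.9 - (-3))/(-1 - (-3)) = 0.550000

P(-1.9) = (-4)×L_0(-1.9) + 8×L_1(-1.9)
P(-1.9) = 2.600000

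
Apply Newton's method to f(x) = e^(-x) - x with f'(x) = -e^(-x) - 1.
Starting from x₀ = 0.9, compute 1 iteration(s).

f(x) = e^(-x) - x
f'(x) = -e^(-x) - 1
x₀ = 0.9

Newton-Raphson formula: x_{n+1} = x_n - f(x_n)/f'(x_n)

Iteration 1:
  f(0.900000) = -0.493430
  f'(0.900000) = -1.406570
  x_1 = 0.900000 - (-0.493430)/(-1.406570) = 0.549196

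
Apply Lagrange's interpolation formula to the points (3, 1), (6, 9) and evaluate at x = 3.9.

Lagrange interpolation formula:
P(x) = Σ yᵢ × Lᵢ(x)
where Lᵢ(x) = Π_{j≠i} (x - xⱼ)/(xᵢ - xⱼ)

L_0(3.9) = (3.9 - 6)/(3 - 6) = 0.700000
L_1(3.9) = (3.9 - 3)/(6 - 3) = 0.300000

P(3.9) = 1×L_0(3.9) + 9×L_1(3.9)
P(3.9) = 3.400000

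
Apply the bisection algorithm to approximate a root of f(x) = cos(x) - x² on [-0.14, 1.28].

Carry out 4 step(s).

f(x) = cos(x) - x²
Initial interval: [-0.14, 1.28]

Iteration 1:
  c_1 = (-0.140000 + 1.280000)/2 = 0.570000
  f(c_1) = f(0.570000) = 0.517001
  f(a) × f(c) ≥ 0, new interval: [0.570000, 1.280000]
Iteration 2:
  c_2 = (0.570000 + 1.280000)/2 = 0.925000
  f(c_2) = f(0.925000) = -0.253790
  f(a) × f(c) < 0, new interval: [0.570000, 0.925000]
Iteration 3:
  c_3 = (0.570000 + 0.925000)/2 = 0.747500
  f(c_3) = f(0.747500) = 0.174634
  f(a) × f(c) ≥ 0, new interval: [0.747500, 0.925000]
Iteration 4:
  c_4 = (0.747500 + 0.925000)/2 = 0.836250
  f(c_4) = f(0.836250) = -0.029064
  f(a) × f(c) < 0, new interval: [0.747500, 0.836250]

After 4 iteration(s), the approximation is c_4 = 0.836250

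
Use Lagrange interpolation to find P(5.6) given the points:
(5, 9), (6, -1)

Lagrange interpolation formula:
P(x) = Σ yᵢ × Lᵢ(x)
where Lᵢ(x) = Π_{j≠i} (x - xⱼ)/(xᵢ - xⱼ)

L_0(5.6) = (5.6 - 6)/(5 - 6) = 0.400000
L_1(5.6) = (5.6 - 5)/(6 - 5) = 0.600000

P(5.6) = 9×L_0(5.6) + (-1)×L_1(5.6)
P(5.6) = 3.000000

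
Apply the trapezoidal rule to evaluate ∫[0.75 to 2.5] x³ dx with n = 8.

f(x) = x³
a = 0.75, b = 2.5, n = 8
h = (b - a)/n = 0.218750

Trapezoidal rule: (h/2)[f(x₀) + 2f(x₁) + 2f(x₂) + ... + f(xₙ)]

x_0 = 0.7500, f(x_0) = 0.421875, coefficient = 1
x_1 = 0.9688, f(x_1) = 0.909149, coefficient = 2
x_2 = 1.1875, f(x_2) = 1.674561, coefficient = 2
x_3 = 1.4062, f(x_3) = 2.780914, coefficient = 2
x_4 = 1.6250, f(x_4) = 4.291016, coefficient = 2
x_5 = 1.8438, f(x_5) = 6.267670, coefficient = 2
x_6 = 2.0625, f(x_6) = 8.773682, coefficient = 2
x_7 = 2.2812, f(x_7) = 11.871857, coefficient = 2
x_8 = 2.5000, f(x_8) = 15.625000, coefficient = 1

I ≈ (0.218750/2) × 89.184570 = 9.754562
Exact value: 9.686523
Error: 0.068039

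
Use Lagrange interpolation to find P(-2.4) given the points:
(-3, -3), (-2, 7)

Lagrange interpolation formula:
P(x) = Σ yᵢ × Lᵢ(x)
where Lᵢ(x) = Π_{j≠i} (x - xⱼ)/(xᵢ - xⱼ)

L_0(-2.4) = (-2.4 - (-2))/(-3 - (-2)) = 0.400000
L_1(-2.4) = (-2.4 - (-3))/(-2 - (-3)) = 0.600000

P(-2.4) = (-3)×L_0(-2.4) + 7×L_1(-2.4)
P(-2.4) = 3.000000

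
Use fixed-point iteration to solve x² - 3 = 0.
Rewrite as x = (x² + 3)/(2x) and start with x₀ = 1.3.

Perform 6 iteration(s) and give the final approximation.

Equation: x² - 3 = 0
Fixed-point form: x = (x² + 3)/(2x)
x₀ = 1.3

x_1 = g(1.300000) = 1.803846
x_2 = g(1.803846) = 1.733480
x_3 = g(1.733480) = 1.732051
x_4 = g(1.732051) = 1.732051
x_5 = g(1.732051) = 1.732051
x_6 = g(1.732051) = 1.732051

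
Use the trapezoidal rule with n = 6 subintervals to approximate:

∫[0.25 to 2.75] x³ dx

f(x) = x³
a = 0.25, b = 2.75, n = 6
h = (b - a)/n = 0.416667

Trapezoidal rule: (h/2)[f(x₀) + 2f(x₁) + 2f(x₂) + ... + f(xₙ)]

x_0 = 0.2500, f(x_0) = 0.015625, coefficient = 1
x_1 = 0.6667, f(x_1) = 0.296296, coefficient = 2
x_2 = 1.0833, f(x_2) = 1.271412, coefficient = 2
x_3 = 1.5000, f(x_3) = 3.375000, coefficient = 2
x_4 = 1.9167, f(x_4) = 7.041088, coefficient = 2
x_5 = 2.3333, f(x_5) = 12.703704, coefficient = 2
x_6 = 2.7500, f(x_6) = 20.796875, coefficient = 1

I ≈ (0.416667/2) × 70.187500 = 14.622396
Exact value: 14.296875
Error: 0.325521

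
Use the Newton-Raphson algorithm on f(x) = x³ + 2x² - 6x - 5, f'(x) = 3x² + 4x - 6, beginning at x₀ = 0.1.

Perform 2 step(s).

f(x) = x³ + 2x² - 6x - 5
f'(x) = 3x² + 4x - 6
x₀ = 0.1

Newton-Raphson formula: x_{n+1} = x_n - f(x_n)/f'(x_n)

Iteration 1:
  f(0.100000) = -5.579000
  f'(0.100000) = -5.570000
  x_1 = 0.100000 - (-5.579000)/(-5.570000) = -0.901616
Iteration 2:
  f(-0.901616) = 1.302583
  f'(-0.901616) = -7.167730
  x_2 = -0.901616 - 1.302583/(-7.167730) = -0.719887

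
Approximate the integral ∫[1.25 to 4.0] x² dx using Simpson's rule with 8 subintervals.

f(x) = x²
a = 1.25, b = 4.0, n = 8
h = (b - a)/n = 0.343750

Simpson's rule: (h/3)[f(x₀) + 4f(x₁) + 2f(x₂) + ... + f(xₙ)]

x_0 = 1.2500, f(x_0) = 1.562500, coefficient = 1
x_1 = 1.5938, f(x_1) = 2.540039, coefficient = 4
x_2 = 1.9375, f(x_2) = 3.753906, coefficient = 2
x_3 = 2.2812, f(x_3) = 5.204102, coefficient = 4
x_4 = 2.6250, f(x_4) = 6.890625, coefficient = 2
x_5 = 2.9688, f(x_5) = 8.813477, coefficient = 4
x_6 = 3.3125, f(x_6) = 10.972656, coefficient = 2
x_7 = 3.6562, f(x_7) = 13.368164, coefficient = 4
x_8 = 4.0000, f(x_8) = 16.000000, coefficient = 1

I ≈ (0.343750/3) × 180.500000 = 20.682292
Exact value: 20.682292
Error: 0.000000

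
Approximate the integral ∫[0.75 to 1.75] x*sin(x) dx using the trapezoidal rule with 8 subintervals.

f(x) = x*sin(x)
a = 0.75, b = 1.75, n = 8
h = (b - a)/n = 0.125000

Trapezoidal rule: (h/2)[f(x₀) + 2f(x₁) + 2f(x₂) + ... + f(xₙ)]

x_0 = 0.7500, f(x_0) = 0.511229, coefficient = 1
x_1 = 0.8750, f(x_1) = 0.671601, coefficient = 2
x_2 = 1.0000, f(x_2) = 0.841471, coefficient = 2
x_3 = 1.1250, f(x_3) = 1.015051, coefficient = 2
x_4 = 1.2500, f(x_4) = 1.186231, coefficient = 2
x_5 = 1.3750, f(x_5) = 1.348728, coefficient = 2
x_6 = 1.5000, f(x_6) = 1.496242, coefficient = 2
x_7 = 1.6250, f(x_7) = 1.622613, coefficient = 2
x_8 = 1.7500, f(x_8) = 1.721975, coefficient = 1

I ≈ (0.125000/2) × 18.597079 = 1.162317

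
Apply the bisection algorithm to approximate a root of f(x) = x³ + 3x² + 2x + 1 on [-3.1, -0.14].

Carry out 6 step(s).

f(x) = x³ + 3x² + 2x + 1
Initial interval: [-3.1, -0.14]

Iteration 1:
  c_1 = (-3.100000 + (-0.140000))/2 = -1.620000
  f(c_1) = f(-1.620000) = 1.381672
  f(a) × f(c) < 0, new interval: [-3.100000, -1.620000]
Iteration 2:
  c_2 = (-3.100000 + (-1.620000))/2 = -2.360000
  f(c_2) = f(-2.360000) = -0.155456
  f(a) × f(c) ≥ 0, new interval: [-2.360000, -1.620000]
Iteration 3:
  c_3 = (-2.360000 + (-1.620000))/2 = -1.990000
  f(c_3) = f(-1.990000) = 1.019701
  f(a) × f(c) < 0, new interval: [-2.360000, -1.990000]
Iteration 4:
  c_4 = (-2.360000 + (-1.990000))/2 = -2.175000
  f(c_4) = f(-2.175000) = 0.552766
  f(a) × f(c) < 0, new interval: [-2.360000, -2.175000]
Iteration 5:
  c_5 = (-2.360000 + (-2.175000))/2 = -2.267500
  f(c_5) = f(-2.267500) = 0.231190
  f(a) × f(c) < 0, new interval: [-2.360000, -2.267500]
Iteration 6:
  c_6 = (-2.360000 + (-2.267500))/2 = -2.313750
  f(c_6) = f(-2.313750) = 0.046298
  f(a) × f(c) < 0, new interval: [-2.360000, -2.313750]

After 6 iteration(s), the approximation is c_6 = -2.313750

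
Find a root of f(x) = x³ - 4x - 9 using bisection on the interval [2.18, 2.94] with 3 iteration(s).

f(x) = x³ - 4x - 9
Initial interval: [2.18, 2.94]

Iteration 1:
  c_1 = (2.180000 + 2.940000)/2 = 2.560000
  f(c_1) = f(2.560000) = -2.462784
  f(a) × f(c) ≥ 0, new interval: [2.560000, 2.940000]
Iteration 2:
  c_2 = (2.560000 + 2.940000)/2 = 2.750000
  f(c_2) = f(2.750000) = 0.796875
  f(a) × f(c) < 0, new interval: [2.560000, 2.750000]
Iteration 3:
  c_3 = (2.560000 + 2.750000)/2 = 2.655000
  f(c_3) = f(2.655000) = -0.904839
  f(a) × f(c) ≥ 0, new interval: [2.655000, 2.750000]

After 3 iteration(s), the approximation is c_3 = 2.655000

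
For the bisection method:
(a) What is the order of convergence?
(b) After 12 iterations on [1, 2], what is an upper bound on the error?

(a) Bisection has linear (order 1) convergence; the error is halved each step.

(b) Error bound = (b-a)/2^n = (2 - 1)/2^{12}
    = 1/2^{12}

(a) 1 (linear); (b) error ≤ 2.44e-04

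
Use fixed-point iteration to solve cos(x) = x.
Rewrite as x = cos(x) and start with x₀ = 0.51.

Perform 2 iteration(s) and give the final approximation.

Equation: cos(x) = x
Fixed-point form: x = cos(x)
x₀ = 0.51

x_1 = g(0.510000) = 0.872745
x_2 = g(0.872745) = 0.642726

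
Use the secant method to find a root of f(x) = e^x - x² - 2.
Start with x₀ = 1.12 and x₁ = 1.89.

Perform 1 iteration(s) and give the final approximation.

f(x) = e^x - x² - 2
x₀ = 1.12, x₁ = 1.89

Secant formula: x_{n+1} = x_n - f(x_n)(x_n - x_{n-1})/(f(x_n) - f(x_{n-1}))

Iteration 1:
  f(1.120000) = -0.189546
  f(1.890000) = 1.047269
  x_2 = 1.890000 - 1.047269×(1.890000 - 1.120000)/(1.047269 - (-0.189546))
       = 1.238005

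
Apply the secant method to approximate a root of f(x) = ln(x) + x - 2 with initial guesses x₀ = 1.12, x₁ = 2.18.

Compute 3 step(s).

f(x) = ln(x) + x - 2
x₀ = 1.12, x₁ = 2.18

Secant formula: x_{n+1} = x_n - f(x_n)(x_n - x_{n-1})/(f(x_n) - f(x_{n-1}))

Iteration 1:
  f(1.120000) = -0.766671
  f(2.180000) = 0.959325
  x_2 = 2.180000 - 0.959325×(2.180000 - 1.120000)/(0.959325 - (-0.766671))
       = 1.590842
Iteration 2:
  f(2.180000) = 0.959325
  f(1.590842) = 0.055106
  x_3 = 1.590842 - 0.055106×(1.590842 - 2.180000)/(0.055106 - 0.959325)
       = 1.554937
Iteration 3:
  f(1.590842) = 0.055106
  f(1.554937) = -0.003628
  x_4 = 1.554937 - (-0.003628)×(1.554937 - 1.590842)/(-0.003628 - 0.055106)
       = 1.557155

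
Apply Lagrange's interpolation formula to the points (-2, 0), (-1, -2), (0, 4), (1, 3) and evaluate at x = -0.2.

Lagrange interpolation formula:
P(x) = Σ yᵢ × Lᵢ(x)
where Lᵢ(x) = Π_{j≠i} (x - xⱼ)/(xᵢ - xⱼ)

L_0(-0.2) = (-0.2 - (-1))/(-2 - (-1)) × (-0.2 - 0)/(-2 - 0) × (-0.2 - 1)/(-2 - 1) = -0.032000
L_1(-0.2) = (-0.2 - (-2))/(-1 - (-2)) × (-0.2 - 0)/(-1 - 0) × (-0.2 - 1)/(-1 - 1) = 0.216000
L_2(-0.2) = (-0.2 - (-2))/(0 - (-2)) × (-0.2 - (-1))/(0 - (-1)) × (-0.2 - 1)/(0 - 1) = 0.864000
L_3(-0.2) = (-0.2 - (-2))/(1 - (-2)) × (-0.2 - (-1))/(1 - (-1)) × (-0.2 - 0)/(1 - 0) = -0.048000

P(-0.2) = 0×L_0(-0.2) + (-2)×L_1(-0.2) + 4×L_2(-0.2) + 3×L_3(-0.2)
P(-0.2) = 2.880000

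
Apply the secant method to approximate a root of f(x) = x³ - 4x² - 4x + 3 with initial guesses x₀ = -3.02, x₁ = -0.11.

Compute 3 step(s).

f(x) = x³ - 4x² - 4x + 3
x₀ = -3.02, x₁ = -0.11

Secant formula: x_{n+1} = x_n - f(x_n)(x_n - x_{n-1})/(f(x_n) - f(x_{n-1}))

Iteration 1:
  f(-3.020000) = -48.945208
  f(-0.110000) = 3.390269
  x_2 = -0.110000 - 3.390269×(-0.110000 - (-3.020000))/(3.390269 - (-48.945208))
       = -0.298509
Iteration 2:
  f(-0.110000) = 3.390269
  f(-0.298509) = 3.811005
  x_3 = -0.298509 - 3.811005×(-0.298509 - (-0.110000))/(3.811005 - 3.390269)
       = 1.408990
Iteration 3:
  f(-0.298509) = 3.811005
  f(1.408990) = -7.779773
  x_4 = 1.408990 - (-7.779773)×(1.408990 - (-0.298509))/(-7.779773 - 3.811005)
       = 0.262911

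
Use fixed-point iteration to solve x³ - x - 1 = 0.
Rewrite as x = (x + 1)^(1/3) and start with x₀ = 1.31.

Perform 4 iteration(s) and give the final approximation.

Equation: x³ - x - 1 = 0
Fixed-point form: x = (x + 1)^(1/3)
x₀ = 1.31

x_1 = g(1.310000) = 1.321916
x_2 = g(1.321916) = 1.324186
x_3 = g(1.324186) = 1.324617
x_4 = g(1.324617) = 1.324699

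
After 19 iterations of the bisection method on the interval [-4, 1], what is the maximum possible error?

Bisection error bound: |error| ≤ (b-a)/2^n
|error| ≤ (1 - (-4))/2^19 = 5/2^19
|error| ≤ 0.0000095367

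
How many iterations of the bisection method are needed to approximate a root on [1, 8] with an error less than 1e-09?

We need (b-a)/2^n ≤ 1e-09
(8 - 1)/2^n ≤ 1e-09
7/2^n ≤ 1e-09
2^n ≥ 7000000000
n ≥ log₂(7000000000) = 32.70
n ≥ 33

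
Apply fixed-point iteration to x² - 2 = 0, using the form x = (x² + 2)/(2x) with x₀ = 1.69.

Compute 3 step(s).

Equation: x² - 2 = 0
Fixed-point form: x = (x² + 2)/(2x)
x₀ = 1.69

x_1 = g(1.690000) = 1.436716
x_2 = g(1.436716) = 1.414390
x_3 = g(1.414390) = 1.414214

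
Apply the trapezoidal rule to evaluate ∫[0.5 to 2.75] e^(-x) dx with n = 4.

f(x) = e^(-x)
a = 0.5, b = 2.75, n = 4
h = (b - a)/n = 0.562500

Trapezoidal rule: (h/2)[f(x₀) + 2f(x₁) + 2f(x₂) + ... + f(xₙ)]

x_0 = 0.5000, f(x_0) = 0.606531, coefficient = 1
x_1 = 1.0625, f(x_1) = 0.345591, coefficient = 2
x_2 = 1.6250, f(x_2) = 0.196912, coefficient = 2
x_3 = 2.1875, f(x_3) = 0.112197, coefficient = 2
x_4 = 2.7500, f(x_4) = 0.063928, coefficient = 1

I ≈ (0.562500/2) × 1.979857 = 0.556835
Exact value: 0.542603
Error: 0.014232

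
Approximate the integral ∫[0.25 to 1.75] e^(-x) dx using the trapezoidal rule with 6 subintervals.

f(x) = e^(-x)
a = 0.25, b = 1.75, n = 6
h = (b - a)/n = 0.250000

Trapezoidal rule: (h/2)[f(x₀) + 2f(x₁) + 2f(x₂) + ... + f(xₙ)]

x_0 = 0.2500, f(x_0) = 0.778801, coefficient = 1
x_1 = 0.5000, f(x_1) = 0.606531, coefficient = 2
x_2 = 0.7500, f(x_2) = 0.472367, coefficient = 2
x_3 = 1.0000, f(x_3) = 0.367879, coefficient = 2
x_4 = 1.2500, f(x_4) = 0.286505, coefficient = 2
x_5 = 1.5000, f(x_5) = 0.223130, coefficient = 2
x_6 = 1.7500, f(x_6) = 0.173774, coefficient = 1

I ≈ (0.250000/2) × 4.865398 = 0.608175
Exact value: 0.605027
Error: 0.003148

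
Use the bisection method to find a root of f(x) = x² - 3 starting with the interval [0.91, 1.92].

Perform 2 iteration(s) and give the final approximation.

f(x) = x² - 3
Initial interval: [0.91, 1.92]

Iteration 1:
  c_1 = (0.910000 + 1.920000)/2 = 1.415000
  f(c_1) = f(1.415000) = -0.997775
  f(a) × f(c) ≥ 0, new interval: [1.415000, 1.920000]
Iteration 2:
  c_2 = (1.415000 + 1.920000)/2 = 1.667500
  f(c_2) = f(1.667500) = -0.219444
  f(a) × f(c) ≥ 0, new interval: [1.667500, 1.920000]

After 2 iteration(s), the approximation is c_2 = 1.667500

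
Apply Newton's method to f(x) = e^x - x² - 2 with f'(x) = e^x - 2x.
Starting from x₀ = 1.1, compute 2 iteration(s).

f(x) = e^x - x² - 2
f'(x) = e^x - 2x
x₀ = 1.1

Newton-Raphson formula: x_{n+1} = x_n - f(x_n)/f'(x_n)

Iteration 1:
  f(1.100000) = -0.205834
  f'(1.100000) = 0.804166
  x_1 = 1.100000 - (-0.205834)/0.804166 = 1.355960
Iteration 2:
  f(1.355960) = 0.041856
  f'(1.355960) = 1.168564
  x_2 = 1.355960 - 0.041856/1.168564 = 1.320141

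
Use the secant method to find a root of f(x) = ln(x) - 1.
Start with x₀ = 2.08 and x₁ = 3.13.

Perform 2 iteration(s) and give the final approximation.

f(x) = ln(x) - 1
x₀ = 2.08, x₁ = 3.13

Secant formula: x_{n+1} = x_n - f(x_n)(x_n - x_{n-1})/(f(x_n) - f(x_{n-1}))

Iteration 1:
  f(2.080000) = -0.267632
  f(3.130000) = 0.141033
  x_2 = 3.130000 - 0.141033×(3.130000 - 2.080000)/(0.141033 - (-0.267632))
       = 2.767638
Iteration 2:
  f(3.130000) = 0.141033
  f(2.767638) = 0.017994
  x_3 = 2.767638 - 0.017994×(2.767638 - 3.130000)/(0.017994 - 0.141033)
       = 2.714643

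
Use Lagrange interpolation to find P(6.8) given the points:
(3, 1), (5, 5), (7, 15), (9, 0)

Lagrange interpolation formula:
P(x) = Σ yᵢ × Lᵢ(x)
where Lᵢ(x) = Π_{j≠i} (x - xⱼ)/(xᵢ - xⱼ)

L_0(6.8) = (6.8 - 5)/(3 - 5) × (6.8 - 7)/(3 - 7) × (6.8 - 9)/(3 - 9) = -0.016500
L_1(6.8) = (6.8 - 3)/(5 - 3) × (6.8 - 7)/(5 - 7) × (6.8 - 9)/(5 - 9) = 0.104500
L_2(6.8) = (6.8 - 3)/(7 - 3) × (6.8 - 5)/(7 - 5) × (6.8 - 9)/(7 - 9) = 0.940500
L_3(6.8) = (6.8 - 3)/(9 - 3) × (6.8 - 5)/(9 - 5) × (6.8 - 7)/(9 - 7) = -0.028500

P(6.8) = 1×L_0(6.8) + 5×L_1(6.8) + 15×L_2(6.8) + 0×L_3(6.8)
P(6.8) = 14.613500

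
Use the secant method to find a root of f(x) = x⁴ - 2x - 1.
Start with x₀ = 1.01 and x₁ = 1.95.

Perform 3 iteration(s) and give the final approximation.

f(x) = x⁴ - 2x - 1
x₀ = 1.01, x₁ = 1.95

Secant formula: x_{n+1} = x_n - f(x_n)(x_n - x_{n-1})/(f(x_n) - f(x_{n-1}))

Iteration 1:
  f(1.010000) = -1.979396
  f(1.950000) = 9.559006
  x_2 = 1.950000 - 9.559006×(1.950000 - 1.010000)/(9.559006 - (-1.979396))
       = 1.171256
Iteration 2:
  f(1.950000) = 9.559006
  f(1.171256) = -1.460567
  x_3 = 1.171256 - (-1.460567)×(1.171256 - 1.950000)/(-1.460567 - 9.559006)
       = 1.274473
Iteration 3:
  f(1.171256) = -1.460567
  f(1.274473) = -0.910658
  x_4 = 1.274473 - (-0.910658)×(1.274473 - 1.171256)/(-0.910658 - (-1.460567))
       = 1.445402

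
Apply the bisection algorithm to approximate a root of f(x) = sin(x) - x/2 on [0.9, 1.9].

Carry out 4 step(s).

f(x) = sin(x) - x/2
Initial interval: [0.9, 1.9]

Iteration 1:
  c_1 = (0.900000 + 1.900000)/2 = 1.400000
  f(c_1) = f(1.400000) = 0.285450
  f(a) × f(c) ≥ 0, new interval: [1.400000, 1.900000]
Iteration 2:
  c_2 = (1.400000 + 1.900000)/2 = 1.650000
  f(c_2) = f(1.650000) = 0.171865
  f(a) × f(c) ≥ 0, new interval: [1.650000, 1.900000]
Iteration 3:
  c_3 = (1.650000 + 1.900000)/2 = 1.775000
  f(c_3) = f(1.775000) = 0.091723
  f(a) × f(c) ≥ 0, new interval: [1.775000, 1.900000]
Iteration 4:
  c_4 = (1.775000 + 1.900000)/2 = 1.837500
  f(c_4) = f(1.837500) = 0.045895
  f(a) × f(c) ≥ 0, new interval: [1.837500, 1.900000]

After 4 iteration(s), the approximation is c_4 = 1.837500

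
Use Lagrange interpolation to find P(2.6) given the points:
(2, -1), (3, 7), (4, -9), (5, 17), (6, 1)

Lagrange interpolation formula:
P(x) = Σ yᵢ × Lᵢ(x)
where Lᵢ(x) = Π_{j≠i} (x - xⱼ)/(xᵢ - xⱼ)

L_0(2.6) = (2.6 - 3)/(2 - 3) × (2.6 - 4)/(2 - 4) × (2.6 - 5)/(2 - 5) × (2.6 - 6)/(2 - 6) = 0.190400
L_1(2.6) = (2.6 - 2)/(3 - 2) × (2.6 - 4)/(3 - 4) × (2.6 - 5)/(3 - 5) × (2.6 - 6)/(3 - 6) = 1.142400
L_2(2.6) = (2.6 - 2)/(4 - 2) × (2.6 - 3)/(4 - 3) × (2.6 - 5)/(4 - 5) × (2.6 - 6)/(4 - 6) = -0.489600
L_3(2.6) = (2.6 - 2)/(5 - 2) × (2.6 - 3)/(5 - 3) × (2.6 - 4)/(5 - 4) × (2.6 - 6)/(5 - 6) = 0.190400
L_4(2.6) = (2.6 - 2)/(6 - 2) × (2.6 - 3)/(6 - 3) × (2.6 - 4)/(6 - 4) × (2.6 - 5)/(6 - 5) = -0.033600

P(2.6) = (-1)×L_0(2.6) + 7×L_1(2.6) + (-9)×L_2(2.6) + 17×L_3(2.6) + 1×L_4(2.6)
P(2.6) = 15.416000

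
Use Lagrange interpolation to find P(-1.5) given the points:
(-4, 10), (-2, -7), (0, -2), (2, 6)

Lagrange interpolation formula:
P(x) = Σ yᵢ × Lᵢ(x)
where Lᵢ(x) = Π_{j≠i} (x - xⱼ)/(xᵢ - xⱼ)

L_0(-1.5) = (-1.5 - (-2))/(-4 - (-2)) × (-1.5 - 0)/(-4 - 0) × (-1.5 - 2)/(-4 - 2) = -0.054688
L_1(-1.5) = (-1.5 - (-4))/(-2 - (-4)) × (-1.5 - 0)/(-2 - 0) × (-1.5 - 2)/(-2 - 2) = 0.820312
L_2(-1.5) = (-1.5 - (-4))/(0 - (-4)) × (-1.5 - (-2))/(0 - (-2)) × (-1.5 - 2)/(0 - 2) = 0.273438
L_3(-1.5) = (-1.5 - (-4))/(2 - (-4)) × (-1.5 - (-2))/(2 - (-2)) × (-1.5 - 0)/(2 - 0) = -0.039062

P(-1.5) = 10×L_0(-1.5) + (-7)×L_1(-1.5) + (-2)×L_2(-1.5) + 6×L_3(-1.5)
P(-1.5) = -7.070312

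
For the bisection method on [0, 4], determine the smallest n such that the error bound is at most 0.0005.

We need (b-a)/2^n ≤ 0.0005
(4 - 0)/2^n ≤ 0.0005
4/2^n ≤ 0.0005
2^n ≥ 8000
n ≥ log₂(8000) = 12.97
n ≥ 13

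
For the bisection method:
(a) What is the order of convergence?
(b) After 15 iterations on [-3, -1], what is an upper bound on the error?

(a) Bisection has linear (order 1) convergence; the error is halved each step.

(b) Error bound = (b-a)/2^n = (-1 - (-3))/2^{15}
    = 2/2^{15}

(a) 1 (linear); (b) error ≤ 6.10e-05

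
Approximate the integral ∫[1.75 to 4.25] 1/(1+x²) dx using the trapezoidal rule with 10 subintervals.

f(x) = 1/(1+x²)
a = 1.75, b = 4.25, n = 10
h = (b - a)/n = 0.250000

Trapezoidal rule: (h/2)[f(x₀) + 2f(x₁) + 2f(x₂) + ... + f(xₙ)]

x_0 = 1.7500, f(x_0) = 0.246154, coefficient = 1
x_1 = 2.0000, f(x_1) = 0.200000, coefficient = 2
x_2 = 2.2500, f(x_2) = 0.164948, coefficient = 2
x_3 = 2.5000, f(x_3) = 0.137931, coefficient = 2
x_4 = 2.7500, f(x_4) = 0.116788, coefficient = 2
x_5 = 3.0000, f(x_5) = 0.100000, coefficient = 2
x_6 = 3.2500, f(x_6) = 0.086486, coefficient = 2
x_7 = 3.5000, f(x_7) = 0.075472, coefficient = 2
x_8 = 3.7500, f(x_8) = 0.066390, coefficient = 2
x_9 = 4.0000, f(x_9) = 0.058824, coefficient = 2
x_10 = 4.2500, f(x_10) = 0.052459, coefficient = 1

I ≈ (0.250000/2) × 2.312292 = 0.289036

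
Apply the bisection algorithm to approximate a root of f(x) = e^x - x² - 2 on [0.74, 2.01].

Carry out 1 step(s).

f(x) = e^x - x² - 2
Initial interval: [0.74, 2.01]

Iteration 1:
  c_1 = (0.740000 + 2.010000)/2 = 1.375000
  f(c_1) = f(1.375000) = 0.064452
  f(a) × f(c) < 0, new interval: [0.740000, 1.375000]

After 1 iteration(s), the approximation is c_1 = 1.375000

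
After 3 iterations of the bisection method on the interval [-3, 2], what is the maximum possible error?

Bisection error bound: |error| ≤ (b-a)/2^n
|error| ≤ (2 - (-3))/2^3 = 5/2^3
|error| ≤ 0.6250000000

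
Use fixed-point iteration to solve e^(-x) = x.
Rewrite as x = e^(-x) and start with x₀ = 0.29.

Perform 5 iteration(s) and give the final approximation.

Equation: e^(-x) = x
Fixed-point form: x = e^(-x)
x₀ = 0.29

x_1 = g(0.290000) = 0.748264
x_2 = g(0.748264) = 0.473187
x_3 = g(0.473187) = 0.623013
x_4 = g(0.623013) = 0.536326
x_5 = g(0.536326) = 0.584893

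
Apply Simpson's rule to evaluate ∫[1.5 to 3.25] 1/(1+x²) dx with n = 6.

f(x) = 1/(1+x²)
a = 1.5, b = 3.25, n = 6
h = (b - a)/n = 0.291667

Simpson's rule: (h/3)[f(x₀) + 4f(x₁) + 2f(x₂) + ... + f(xₙ)]

x_0 = 1.5000, f(x_0) = 0.307692, coefficient = 1
x_1 = 1.7917, f(x_1) = 0.237526, coefficient = 4
x_2 = 2.0833, f(x_2) = 0.187256, coefficient = 2
x_3 = 2.3750, f(x_3) = 0.150588, coefficient = 4
x_4 = 2.6667, f(x_4) = 0.123288, coefficient = 2
x_5 = 2.9583, f(x_5) = 0.102546, coefficient = 4
x_6 = 3.2500, f(x_6) = 0.086486, coefficient = 1

I ≈ (0.291667/3) × 2.977906 = 0.289519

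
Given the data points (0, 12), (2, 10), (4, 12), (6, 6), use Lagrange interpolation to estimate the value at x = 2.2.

Lagrange interpolation formula:
P(x) = Σ yᵢ × Lᵢ(x)
where Lᵢ(x) = Π_{j≠i} (x - xⱼ)/(xᵢ - xⱼ)

L_0(2.2) = (2.2 - 2)/(0 - 2) × (2.2 - 4)/(0 - 4) × (2.2 - 6)/(0 - 6) = -0.028500
L_1(2.2) = (2.2 - 0)/(2 - 0) × (2.2 - 4)/(2 - 4) × (2.2 - 6)/(2 - 6) = 0.940500
L_2(2.2) = (2.2 - 0)/(4 - 0) × (2.2 - 2)/(4 - 2) × (2.2 - 6)/(4 - 6) = 0.104500
L_3(2.2) = (2.2 - 0)/(6 - 0) × (2.2 - 2)/(6 - 2) × (2.2 - 4)/(6 - 4) = -0.016500

P(2.2) = 12×L_0(2.2) + 10×L_1(2.2) + 12×L_2(2.2) + 6×L_3(2.2)
P(2.2) = 10.218000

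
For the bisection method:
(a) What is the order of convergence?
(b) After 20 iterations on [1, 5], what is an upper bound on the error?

(a) Bisection has linear (order 1) convergence; the error is halved each step.

(b) Error bound = (b-a)/2^n = (5 - 1)/2^{20}
    = 4/2^{20}

(a) 1 (linear); (b) error ≤ 3.81e-06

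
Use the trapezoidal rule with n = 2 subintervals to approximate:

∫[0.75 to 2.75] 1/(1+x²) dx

f(x) = 1/(1+x²)
a = 0.75, b = 2.75, n = 2
h = (b - a)/n = 1.000000

Trapezoidal rule: (h/2)[f(x₀) + 2f(x₁) + 2f(x₂) + ... + f(xₙ)]

x_0 = 0.7500, f(x_0) = 0.640000, coefficient = 1
x_1 = 1.7500, f(x_1) = 0.246154, coefficient = 2
x_2 = 2.7500, f(x_2) = 0.116788, coefficient = 1

I ≈ (1.000000/2) × 1.249096 = 0.624548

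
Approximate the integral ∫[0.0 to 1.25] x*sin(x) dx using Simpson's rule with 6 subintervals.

f(x) = x*sin(x)
a = 0.0, b = 1.25, n = 6
h = (b - a)/n = 0.208333

Simpson's rule: (h/3)[f(x₀) + 4f(x₁) + 2f(x₂) + ... + f(xₙ)]

x_0 = 0.0000, f(x_0) = 0.000000, coefficient = 1
x_1 = 0.2083, f(x_1) = 0.043089, coefficient = 4
x_2 = 0.4167, f(x_2) = 0.168631, coefficient = 2
x_3 = 0.6250, f(x_3) = 0.365686, coefficient = 4
x_4 = 0.8333, f(x_4) = 0.616814, coefficient = 2
x_5 = 1.0417, f(x_5) = 0.899215, coefficient = 4
x_6 = 1.2500, f(x_6) = 1.186231, coefficient = 1

I ≈ (0.208333/3) × 7.989084 = 0.554797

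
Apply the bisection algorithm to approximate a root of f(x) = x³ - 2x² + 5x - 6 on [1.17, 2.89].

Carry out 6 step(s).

f(x) = x³ - 2x² + 5x - 6
Initial interval: [1.17, 2.89]

Iteration 1:
  c_1 = (1.170000 + 2.890000)/2 = 2.030000
  f(c_1) = f(2.030000) = 4.273627
  f(a) × f(c) < 0, new interval: [1.170000, 2.030000]
Iteration 2:
  c_2 = (1.170000 + 2.030000)/2 = 1.600000
  f(c_2) = f(1.600000) = 0.976000
  f(a) × f(c) < 0, new interval: [1.170000, 1.600000]
Iteration 3:
  c_3 = (1.170000 + 1.600000)/2 = 1.385000
  f(c_3) = f(1.385000) = -0.254708
  f(a) × f(c) ≥ 0, new interval: [1.385000, 1.600000]
Iteration 4:
  c_4 = (1.385000 + 1.600000)/2 = 1.492500
  f(c_4) = f(1.492500) = 0.332015
  f(a) × f(c) < 0, new interval: [1.385000, 1.492500]
Iteration 5:
  c_5 = (1.385000 + 1.492500)/2 = 1.438750
  f(c_5) = f(1.438750) = 0.031962
  f(a) × f(c) < 0, new interval: [1.385000, 1.438750]
Iteration 6:
  c_6 = (1.385000 + 1.438750)/2 = 1.411875
  f(c_6) = f(1.411875) = -0.112988
  f(a) × f(c) ≥ 0, new interval: [1.411875, 1.438750]

After 6 iteration(s), the approximation is c_6 = 1.411875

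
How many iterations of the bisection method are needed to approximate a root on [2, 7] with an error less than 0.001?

We need (b-a)/2^n ≤ 0.001
(7 - 2)/2^n ≤ 0.001
5/2^n ≤ 0.001
2^n ≥ 5000
n ≥ log₂(5000) = 12.29
n ≥ 13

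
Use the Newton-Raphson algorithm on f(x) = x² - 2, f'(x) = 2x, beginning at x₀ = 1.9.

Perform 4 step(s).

f(x) = x² - 2
f'(x) = 2x
x₀ = 1.9

Newton-Raphson formula: x_{n+1} = x_n - f(x_n)/f'(x_n)

Iteration 1:
  f(1.900000) = 1.610000
  f'(1.900000) = 3.800000
  x_1 = 1.900000 - 1.610000/3.800000 = 1.476316
Iteration 2:
  f(1.476316) = 0.179508
  f'(1.476316) = 2.952632
  x_2 = 1.476316 - 0.179508/2.952632 = 1.415520
Iteration 3:
  f(1.415520) = 0.003696
  f'(1.415520) = 2.831039
  x_3 = 1.415520 - 0.003696/2.831039 = 1.414214
Iteration 4:
  f(1.414214) = 0.000002
  f'(1.414214) = 2.828428
  x_4 = 1.414214 - 0.000002/2.828428 = 1.414214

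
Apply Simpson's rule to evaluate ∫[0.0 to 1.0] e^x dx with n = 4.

f(x) = e^x
a = 0.0, b = 1.0, n = 4
h = (b - a)/n = 0.250000

Simpson's rule: (h/3)[f(x₀) + 4f(x₁) + 2f(x₂) + ... + f(xₙ)]

x_0 = 0.0000, f(x_0) = 1.000000, coefficient = 1
x_1 = 0.2500, f(x_1) = 1.284025, coefficient = 4
x_2 = 0.5000, f(x_2) = 1.648721, coefficient = 2
x_3 = 0.7500, f(x_3) = 2.117000, coefficient = 4
x_4 = 1.0000, f(x_4) = 2.718282, coefficient = 1

I ≈ (0.250000/3) × 20.619826 = 1.718319
Exact value: 1.718282
Error: 0.000037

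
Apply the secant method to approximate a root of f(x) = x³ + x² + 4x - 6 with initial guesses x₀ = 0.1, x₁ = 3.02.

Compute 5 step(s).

f(x) = x³ + x² + 4x - 6
x₀ = 0.1, x₁ = 3.02

Secant formula: x_{n+1} = x_n - f(x_n)(x_n - x_{n-1})/(f(x_n) - f(x_{n-1}))

Iteration 1:
  f(0.100000) = -5.589000
  f(3.020000) = 42.744008
  x_2 = 3.020000 - 42.744008×(3.020000 - 0.100000)/(42.744008 - (-5.589000))
       = 0.437655
Iteration 2:
  f(3.020000) = 42.744008
  f(0.437655) = -3.974009
  x_3 = 0.437655 - (-3.974009)×(0.437655 - 3.020000)/(-3.974009 - 42.744008)
       = 0.657319
Iteration 3:
  f(0.437655) = -3.974009
  f(0.657319) = -2.654650
  x_4 = 0.657319 - (-2.654650)×(0.657319 - 0.437655)/(-2.654650 - (-3.974009))
       = 1.099299
Iteration 4:
  f(0.657319) = -2.654650
  f(1.099299) = 0.934113
  x_5 = 1.099299 - 0.934113×(1.099299 - 0.657319)/(0.934113 - (-2.654650))
       = 0.984257
Iteration 5:
  f(1.099299) = 0.934113
  f(0.984257) = -0.140701
  x_6 = 0.984257 - (-0.140701)×(0.984257 - 1.099299)/(-0.140701 - 0.934113)
       = 0.999317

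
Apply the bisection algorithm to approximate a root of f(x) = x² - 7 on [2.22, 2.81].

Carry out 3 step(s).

f(x) = x² - 7
Initial interval: [2.22, 2.81]

Iteration 1:
  c_1 = (2.220000 + 2.810000)/2 = 2.515000
  f(c_1) = f(2.515000) = -0.674775
  f(a) × f(c) ≥ 0, new interval: [2.515000, 2.810000]
Iteration 2:
  c_2 = (2.515000 + 2.810000)/2 = 2.662500
  f(c_2) = f(2.662500) = 0.088906
  f(a) × f(c) < 0, new interval: [2.515000, 2.662500]
Iteration 3:
  c_3 = (2.515000 + 2.662500)/2 = 2.588750
  f(c_3) = f(2.588750) = -0.298373
  f(a) × f(c) ≥ 0, new interval: [2.588750, 2.662500]

After 3 iteration(s), the approximation is c_3 = 2.588750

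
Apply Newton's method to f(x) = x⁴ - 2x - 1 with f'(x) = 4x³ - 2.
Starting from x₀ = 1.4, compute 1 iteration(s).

f(x) = x⁴ - 2x - 1
f'(x) = 4x³ - 2
x₀ = 1.4

Newton-Raphson formula: x_{n+1} = x_n - f(x_n)/f'(x_n)

Iteration 1:
  f(1.400000) = 0.041600
  f'(1.400000) = 8.976000
  x_1 = 1.400000 - 0.041600/8.976000 = 1.395365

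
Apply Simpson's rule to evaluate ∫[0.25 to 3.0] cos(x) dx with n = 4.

f(x) = cos(x)
a = 0.25, b = 3.0, n = 4
h = (b - a)/n = 0.687500

Simpson's rule: (h/3)[f(x₀) + 4f(x₁) + 2f(x₂) + ... + f(xₙ)]

x_0 = 0.2500, f(x_0) = 0.968912, coefficient = 1
x_1 = 0.9375, f(x_1) = 0.591805, coefficient = 4
x_2 = 1.6250, f(x_2) = -0.054177, coefficient = 2
x_3 = 2.3125, f(x_3) = -0.675545, coefficient = 4
x_4 = 3.0000, f(x_4) = -0.989992, coefficient = 1

I ≈ (0.687500/3) × -0.464394 = -0.106424
Exact value: -0.106284
Error: 0.000140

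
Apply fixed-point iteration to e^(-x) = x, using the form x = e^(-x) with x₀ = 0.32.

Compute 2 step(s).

Equation: e^(-x) = x
Fixed-point form: x = e^(-x)
x₀ = 0.32

x_1 = g(0.320000) = 0.726149
x_2 = g(0.726149) = 0.483768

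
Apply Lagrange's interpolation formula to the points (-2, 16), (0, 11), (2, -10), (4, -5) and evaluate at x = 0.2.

Lagrange interpolation formula:
P(x) = Σ yᵢ × Lᵢ(x)
where Lᵢ(x) = Π_{j≠i} (x - xⱼ)/(xᵢ - xⱼ)

L_0(0.2) = (0.2 - 0)/(-2 - 0) × (0.2 - 2)/(-2 - 2) × (0.2 - 4)/(-2 - 4) = -0.028500
L_1(0.2) = (0.2 - (-2))/(0 - (-2)) × (0.2 - 2)/(0 - 2) × (0.2 - 4)/(0 - 4) = 0.940500
L_2(0.2) = (0.2 - (-2))/(2 - (-2)) × (0.2 - 0)/(2 - 0) × (0.2 - 4)/(2 - 4) = 0.104500
L_3(0.2) = (0.2 - (-2))/(4 - (-2)) × (0.2 - 0)/(4 - 0) × (0.2 - 2)/(4 - 2) = -0.016500

P(0.2) = 16×L_0(0.2) + 11×L_1(0.2) + (-10)×L_2(0.2) + (-5)×L_3(0.2)
P(0.2) = 8.927000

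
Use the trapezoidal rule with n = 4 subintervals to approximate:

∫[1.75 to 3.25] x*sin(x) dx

f(x) = x*sin(x)
a = 1.75, b = 3.25, n = 4
h = (b - a)/n = 0.375000

Trapezoidal rule: (h/2)[f(x₀) + 2f(x₁) + 2f(x₂) + ... + f(xₙ)]

x_0 = 1.7500, f(x_0) = 1.721975, coefficient = 1
x_1 = 2.1250, f(x_1) = 1.806930, coefficient = 2
x_2 = 2.5000, f(x_2) = 1.496180, coefficient = 2
x_3 = 2.8750, f(x_3) = 0.757407, coefficient = 2
x_4 = 3.2500, f(x_4) = -0.351634, coefficient = 1

I ≈ (0.375000/2) × 9.491376 = 1.779633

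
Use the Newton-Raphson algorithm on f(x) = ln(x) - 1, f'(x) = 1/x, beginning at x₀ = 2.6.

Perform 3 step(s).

f(x) = ln(x) - 1
f'(x) = 1/x
x₀ = 2.6

Newton-Raphson formula: x_{n+1} = x_n - f(x_n)/f'(x_n)

Iteration 1:
  f(2.600000) = -0.044489
  f'(2.600000) = 0.384615
  x_1 = 2.600000 - (-0.044489)/0.384615 = 2.715670
Iteration 2:
  f(2.715670) = -0.000961
  f'(2.715670) = 0.368233
  x_2 = 2.715670 - (-0.000961)/0.368233 = 2.718281
Iteration 3:
  f(2.718281) = 0.000000
  f'(2.718281) = 0.367880
  x_3 = 2.718281 - 0.000000/0.367880 = 2.718282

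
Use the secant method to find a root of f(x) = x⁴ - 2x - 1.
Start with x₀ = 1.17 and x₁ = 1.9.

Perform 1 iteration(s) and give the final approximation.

f(x) = x⁴ - 2x - 1
x₀ = 1.17, x₁ = 1.9

Secant formula: x_{n+1} = x_n - f(x_n)(x_n - x_{n-1})/(f(x_n) - f(x_{n-1}))

Iteration 1:
  f(1.170000) = -1.466113
  f(1.900000) = 8.232100
  x_2 = 1.900000 - 8.232100×(1.900000 - 1.170000)/(8.232100 - (-1.466113))
       = 1.280357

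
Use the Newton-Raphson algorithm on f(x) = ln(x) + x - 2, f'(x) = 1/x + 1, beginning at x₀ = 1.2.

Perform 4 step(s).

f(x) = ln(x) + x - 2
f'(x) = 1/x + 1
x₀ = 1.2

Newton-Raphson formula: x_{n+1} = x_n - f(x_n)/f'(x_n)

Iteration 1:
  f(1.200000) = -0.617678
  f'(1.200000) = 1.833333
  x_1 = 1.200000 - (-0.617678)/1.833333 = 1.536916
Iteration 2:
  f(1.536916) = -0.033307
  f'(1.536916) = 1.650654
  x_2 = 1.536916 - (-0.033307)/1.650654 = 1.557094
Iteration 3:
  f(1.557094) = -0.000085
  f'(1.557094) = 1.642222
  x_3 = 1.557094 - (-0.000085)/1.642222 = 1.557146
Iteration 4:
  f(1.557146) = 0.000000
  f'(1.557146) = 1.642201
  x_4 = 1.557146 - 0.000000/1.642201 = 1.557146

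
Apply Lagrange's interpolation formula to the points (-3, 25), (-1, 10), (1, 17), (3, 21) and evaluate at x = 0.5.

Lagrange interpolation formula:
P(x) = Σ yᵢ × Lᵢ(x)
where Lᵢ(x) = Π_{j≠i} (x - xⱼ)/(xᵢ - xⱼ)

L_0(0.5) = (0.5 - (-1))/(-3 - (-1)) × (0.5 - 1)/(-3 - 1) × (0.5 - 3)/(-3 - 3) = -0.039062
L_1(0.5) = (0.5 - (-3))/(-1 - (-3)) × (0.5 - 1)/(-1 - 1) × (0.5 - 3)/(-1 - 3) = 0.273438
L_2(0.5) = (0.5 - (-3))/(1 - (-3)) × (0.5 - (-1))/(1 - (-1)) × (0.5 - 3)/(1 - 3) = 0.820312
L_3(0.5) = (0.5 - (-3))/(3 - (-3)) × (0.5 - (-1))/(3 - (-1)) × (0.5 - 1)/(3 - 1) = -0.054688

P(0.5) = 25×L_0(0.5) + 10×L_1(0.5) + 17×L_2(0.5) + 21×L_3(0.5)
P(0.5) = 14.554688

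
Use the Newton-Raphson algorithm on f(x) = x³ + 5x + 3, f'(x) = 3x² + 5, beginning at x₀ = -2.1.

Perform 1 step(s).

f(x) = x³ + 5x + 3
f'(x) = 3x² + 5
x₀ = -2.1

Newton-Raphson formula: x_{n+1} = x_n - f(x_n)/f'(x_n)

Iteration 1:
  f(-2.100000) = -16.761000
  f'(-2.100000) = 18.230000
  x_1 = -2.100000 - (-16.761000)/18.230000 = -1.180581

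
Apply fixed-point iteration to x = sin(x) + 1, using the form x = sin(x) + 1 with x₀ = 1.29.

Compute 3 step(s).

Equation: x = sin(x) + 1
Fixed-point form: x = sin(x) + 1
x₀ = 1.29

x_1 = g(1.290000) = 1.960835
x_2 = g(1.960835) = 1.924894
x_3 = g(1.924894) = 1.937960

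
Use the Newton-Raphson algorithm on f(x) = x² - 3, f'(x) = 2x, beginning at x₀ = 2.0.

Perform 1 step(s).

f(x) = x² - 3
f'(x) = 2x
x₀ = 2.0

Newton-Raphson formula: x_{n+1} = x_n - f(x_n)/f'(x_n)

Iteration 1:
  f(2.000000) = 1.000000
  f'(2.000000) = 4.000000
  x_1 = 2.000000 - 1.000000/4.000000 = 1.750000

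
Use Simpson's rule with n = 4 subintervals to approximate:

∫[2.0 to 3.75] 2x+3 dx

f(x) = 2x+3
a = 2.0, b = 3.75, n = 4
h = (b - a)/n = 0.437500

Simpson's rule: (h/3)[f(x₀) + 4f(x₁) + 2f(x₂) + ... + f(xₙ)]

x_0 = 2.0000, f(x_0) = 7.000000, coefficient = 1
x_1 = 2.4375, f(x_1) = 7.875000, coefficient = 4
x_2 = 2.8750, f(x_2) = 8.750000, coefficient = 2
x_3 = 3.3125, f(x_3) = 9.625000, coefficient = 4
x_4 = 3.7500, f(x_4) = 10.500000, coefficient = 1

I ≈ (0.437500/3) × 105.000000 = 15.312500
Exact value: 15.312500
Error: 0.000000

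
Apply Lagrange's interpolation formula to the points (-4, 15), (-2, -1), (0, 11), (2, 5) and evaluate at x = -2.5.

Lagrange interpolation formula:
P(x) = Σ yᵢ × Lᵢ(x)
where Lᵢ(x) = Π_{j≠i} (x - xⱼ)/(xᵢ - xⱼ)

L_0(-2.5) = (-2.5 - (-2))/(-4 - (-2)) × (-2.5 - 0)/(-4 - 0) × (-2.5 - 2)/(-4 - 2) = 0.117188
L_1(-2.5) = (-2.5 - (-4))/(-2 - (-4)) × (-2.5 - 0)/(-2 - 0) × (-2.5 - 2)/(-2 - 2) = 1.054688
L_2(-2.5) = (-2.5 - (-4))/(0 - (-4)) × (-2.5 - (-2))/(0 - (-2)) × (-2.5 - 2)/(0 - 2) = -0.210938
L_3(-2.5) = (-2.5 - (-4))/(2 - (-4)) × (-2.5 - (-2))/(2 - (-2)) × (-2.5 - 0)/(2 - 0) = 0.039062

P(-2.5) = 15×L_0(-2.5) + (-1)×L_1(-2.5) + 11×L_2(-2.5) + 5×L_3(-2.5)
P(-2.5) = -1.421875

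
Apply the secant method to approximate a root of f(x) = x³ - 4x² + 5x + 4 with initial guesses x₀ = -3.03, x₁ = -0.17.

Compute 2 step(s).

f(x) = x³ - 4x² + 5x + 4
x₀ = -3.03, x₁ = -0.17

Secant formula: x_{n+1} = x_n - f(x_n)(x_n - x_{n-1})/(f(x_n) - f(x_{n-1}))

Iteration 1:
  f(-3.030000) = -75.691727
  f(-0.170000) = 3.029487
  x_2 = -0.170000 - 3.029487×(-0.170000 - (-3.030000))/(3.029487 - (-75.691727))
       = -0.280064
Iteration 2:
  f(-0.170000) = 3.029487
  f(-0.280064) = 2.263973
  x_3 = -0.280064 - 2.263973×(-0.280064 - (-0.170000))/(2.263973 - 3.029487)
       = -0.605571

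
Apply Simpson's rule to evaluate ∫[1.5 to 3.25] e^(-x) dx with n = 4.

f(x) = e^(-x)
a = 1.5, b = 3.25, n = 4
h = (b - a)/n = 0.437500

Simpson's rule: (h/3)[f(x₀) + 4f(x₁) + 2f(x₂) + ... + f(xₙ)]

x_0 = 1.5000, f(x_0) = 0.223130, coefficient = 1
x_1 = 1.9375, f(x_1) = 0.144064, coefficient = 4
x_2 = 2.3750, f(x_2) = 0.093014, coefficient = 2
x_3 = 2.8125, f(x_3) = 0.060055, coefficient = 4
x_4 = 3.2500, f(x_4) = 0.038774, coefficient = 1

I ≈ (0.437500/3) × 1.264407 = 0.184393
Exact value: 0.184356
Error: 0.000037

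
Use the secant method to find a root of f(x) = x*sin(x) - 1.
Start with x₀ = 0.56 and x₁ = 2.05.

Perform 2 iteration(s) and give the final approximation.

f(x) = x*sin(x) - 1
x₀ = 0.56, x₁ = 2.05

Secant formula: x_{n+1} = x_n - f(x_n)(x_n - x_{n-1})/(f(x_n) - f(x_{n-1}))

Iteration 1:
  f(0.560000) = -0.702536
  f(2.050000) = 0.819093
  x_2 = 2.050000 - 0.819093×(2.050000 - 0.560000)/(0.819093 - (-0.702536))
       = 1.247933
Iteration 2:
  f(2.050000) = 0.819093
  f(1.247933) = 0.183453
  x_3 = 1.247933 - 0.183453×(1.247933 - 2.050000)/(0.183453 - 0.819093)
       = 1.016447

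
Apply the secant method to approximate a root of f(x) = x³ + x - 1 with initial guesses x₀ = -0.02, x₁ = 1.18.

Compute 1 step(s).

f(x) = x³ + x - 1
x₀ = -0.02, x₁ = 1.18

Secant formula: x_{n+1} = x_n - f(x_n)(x_n - x_{n-1})/(f(x_n) - f(x_{n-1}))

Iteration 1:
  f(-0.020000) = -1.020008
  f(1.180000) = 1.823032
  x_2 = 1.180000 - 1.823032×(1.180000 - (-0.020000))/(1.823032 - (-1.020008))
       = 0.410528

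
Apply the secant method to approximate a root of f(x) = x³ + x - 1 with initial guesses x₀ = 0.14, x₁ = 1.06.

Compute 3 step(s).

f(x) = x³ + x - 1
x₀ = 0.14, x₁ = 1.06

Secant formula: x_{n+1} = x_n - f(x_n)(x_n - x_{n-1})/(f(x_n) - f(x_{n-1}))

Iteration 1:
  f(0.140000) = -0.857256
  f(1.060000) = 1.251016
  x_2 = 1.060000 - 1.251016×(1.060000 - 0.140000)/(1.251016 - (-0.857256))
       = 0.514086
Iteration 2:
  f(1.060000) = 1.251016
  f(0.514086) = -0.350049
  x_3 = 0.514086 - (-0.350049)×(0.514086 - 1.060000)/(-0.350049 - 1.251016)
       = 0.633442
Iteration 3:
  f(0.514086) = -0.350049
  f(0.633442) = -0.112390
  x_4 = 0.633442 - (-0.112390)×(0.633442 - 0.514086)/(-0.112390 - (-0.350049))
       = 0.689886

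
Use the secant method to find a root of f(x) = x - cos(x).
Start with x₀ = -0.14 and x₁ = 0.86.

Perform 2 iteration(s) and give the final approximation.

f(x) = x - cos(x)
x₀ = -0.14, x₁ = 0.86

Secant formula: x_{n+1} = x_n - f(x_n)(x_n - x_{n-1})/(f(x_n) - f(x_{n-1}))

Iteration 1:
  f(-0.140000) = -1.130216
  f(0.860000) = 0.207563
  x_2 = 0.860000 - 0.207563×(0.860000 - (-0.140000))/(0.207563 - (-1.130216))
       = 0.704845
Iteration 2:
  f(0.860000) = 0.207563
  f(0.704845) = -0.056866
  x_3 = 0.704845 - (-0.056866)×(0.704845 - 0.860000)/(-0.056866 - 0.207563)
       = 0.738212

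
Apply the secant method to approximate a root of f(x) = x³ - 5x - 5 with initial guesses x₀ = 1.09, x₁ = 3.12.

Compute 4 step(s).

f(x) = x³ - 5x - 5
x₀ = 1.09, x₁ = 3.12

Secant formula: x_{n+1} = x_n - f(x_n)(x_n - x_{n-1})/(f(x_n) - f(x_{n-1}))

Iteration 1:
  f(1.090000) = -9.154971
  f(3.120000) = 9.771328
  x_2 = 3.120000 - 9.771328×(3.120000 - 1.090000)/(9.771328 - (-9.154971))
       = 2.071945
Iteration 2:
  f(3.120000) = 9.771328
  f(2.071945) = -6.464953
  x_3 = 2.071945 - (-6.464953)×(2.071945 - 3.120000)/(-6.464953 - 9.771328)
       = 2.489259
Iteration 3:
  f(2.071945) = -6.464953
  f(2.489259) = -2.021823
  x_4 = 2.489259 - (-2.021823)×(2.489259 - 2.071945)/(-2.021823 - (-6.464953))
       = 2.679156
Iteration 4:
  f(2.489259) = -2.021823
  f(2.679156) = 0.834864
  x_5 = 2.679156 - 0.834864×(2.679156 - 2.489259)/(0.834864 - (-2.021823))
       = 2.623658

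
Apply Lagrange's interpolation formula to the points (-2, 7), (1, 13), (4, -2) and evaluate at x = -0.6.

Lagrange interpolation formula:
P(x) = Σ yᵢ × Lᵢ(x)
where Lᵢ(x) = Π_{j≠i} (x - xⱼ)/(xᵢ - xⱼ)

L_0(-0.6) = (-0.6 - 1)/(-2 - 1) × (-0.6 - 4)/(-2 - 4) = 0.408889
L_1(-0.6) = (-0.6 - (-2))/(1 - (-2)) × (-0.6 - 4)/(1 - 4) = 0.715556
L_2(-0.6) = (-0.6 - (-2))/(4 - (-2)) × (-0.6 - 1)/(4 - 1) = -0.124444

P(-0.6) = 7×L_0(-0.6) + 13×L_1(-0.6) + (-2)×L_2(-0.6)
P(-0.6) = 12.413333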